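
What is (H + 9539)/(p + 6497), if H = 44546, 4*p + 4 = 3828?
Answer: 1865/257 ≈ 7.2568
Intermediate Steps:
p = 956 (p = -1 + (¼)*3828 = -1 + 957 = 956)
(H + 9539)/(p + 6497) = (44546 + 9539)/(956 + 6497) = 54085/7453 = 54085*(1/7453) = 1865/257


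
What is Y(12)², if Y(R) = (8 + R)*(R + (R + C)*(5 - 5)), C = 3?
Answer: 57600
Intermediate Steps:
Y(R) = R*(8 + R) (Y(R) = (8 + R)*(R + (R + 3)*(5 - 5)) = (8 + R)*(R + (3 + R)*0) = (8 + R)*(R + 0) = (8 + R)*R = R*(8 + R))
Y(12)² = (12*(8 + 12))² = (12*20)² = 240² = 57600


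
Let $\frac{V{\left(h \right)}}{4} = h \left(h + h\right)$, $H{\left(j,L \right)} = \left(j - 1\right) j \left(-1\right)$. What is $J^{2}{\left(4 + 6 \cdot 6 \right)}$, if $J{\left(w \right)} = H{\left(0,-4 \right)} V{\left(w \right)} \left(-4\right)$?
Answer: $0$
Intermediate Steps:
$H{\left(j,L \right)} = - j \left(-1 + j\right)$ ($H{\left(j,L \right)} = \left(-1 + j\right) j \left(-1\right) = j \left(-1 + j\right) \left(-1\right) = - j \left(-1 + j\right)$)
$V{\left(h \right)} = 8 h^{2}$ ($V{\left(h \right)} = 4 h \left(h + h\right) = 4 h 2 h = 4 \cdot 2 h^{2} = 8 h^{2}$)
$J{\left(w \right)} = 0$ ($J{\left(w \right)} = 0 \left(1 - 0\right) 8 w^{2} \left(-4\right) = 0 \left(1 + 0\right) 8 w^{2} \left(-4\right) = 0 \cdot 1 \cdot 8 w^{2} \left(-4\right) = 0 \cdot 8 w^{2} \left(-4\right) = 0 \left(-4\right) = 0$)
$J^{2}{\left(4 + 6 \cdot 6 \right)} = 0^{2} = 0$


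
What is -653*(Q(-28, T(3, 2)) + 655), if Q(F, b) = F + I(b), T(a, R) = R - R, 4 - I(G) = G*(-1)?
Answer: -412043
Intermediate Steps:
I(G) = 4 + G (I(G) = 4 - G*(-1) = 4 - (-1)*G = 4 + G)
T(a, R) = 0
Q(F, b) = 4 + F + b (Q(F, b) = F + (4 + b) = 4 + F + b)
-653*(Q(-28, T(3, 2)) + 655) = -653*((4 - 28 + 0) + 655) = -653*(-24 + 655) = -653*631 = -412043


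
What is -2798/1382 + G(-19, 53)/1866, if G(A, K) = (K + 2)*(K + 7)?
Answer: -55039/214901 ≈ -0.25611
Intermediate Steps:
G(A, K) = (2 + K)*(7 + K)
-2798/1382 + G(-19, 53)/1866 = -2798/1382 + (14 + 53² + 9*53)/1866 = -2798*1/1382 + (14 + 2809 + 477)*(1/1866) = -1399/691 + 3300*(1/1866) = -1399/691 + 550/311 = -55039/214901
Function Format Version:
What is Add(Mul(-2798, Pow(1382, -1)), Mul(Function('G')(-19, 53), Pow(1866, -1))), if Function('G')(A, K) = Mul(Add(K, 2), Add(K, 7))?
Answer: Rational(-55039, 214901) ≈ -0.25611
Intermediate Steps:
Function('G')(A, K) = Mul(Add(2, K), Add(7, K))
Add(Mul(-2798, Pow(1382, -1)), Mul(Function('G')(-19, 53), Pow(1866, -1))) = Add(Mul(-2798, Pow(1382, -1)), Mul(Add(14, Pow(53, 2), Mul(9, 53)), Pow(1866, -1))) = Add(Mul(-2798, Rational(1, 1382)), Mul(Add(14, 2809, 477), Rational(1, 1866))) = Add(Rational(-1399, 691), Mul(3300, Rational(1, 1866))) = Add(Rational(-1399, 691), Rational(550, 311)) = Rational(-55039, 214901)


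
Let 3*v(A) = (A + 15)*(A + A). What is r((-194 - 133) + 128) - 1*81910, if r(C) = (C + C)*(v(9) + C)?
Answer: -60020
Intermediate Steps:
v(A) = 2*A*(15 + A)/3 (v(A) = ((A + 15)*(A + A))/3 = ((15 + A)*(2*A))/3 = (2*A*(15 + A))/3 = 2*A*(15 + A)/3)
r(C) = 2*C*(144 + C) (r(C) = (C + C)*((⅔)*9*(15 + 9) + C) = (2*C)*((⅔)*9*24 + C) = (2*C)*(144 + C) = 2*C*(144 + C))
r((-194 - 133) + 128) - 1*81910 = 2*((-194 - 133) + 128)*(144 + ((-194 - 133) + 128)) - 1*81910 = 2*(-327 + 128)*(144 + (-327 + 128)) - 81910 = 2*(-199)*(144 - 199) - 81910 = 2*(-199)*(-55) - 81910 = 21890 - 81910 = -60020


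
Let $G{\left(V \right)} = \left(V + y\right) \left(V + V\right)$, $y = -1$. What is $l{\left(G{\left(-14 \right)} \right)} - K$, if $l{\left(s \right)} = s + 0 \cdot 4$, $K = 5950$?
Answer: $-5530$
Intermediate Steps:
$G{\left(V \right)} = 2 V \left(-1 + V\right)$ ($G{\left(V \right)} = \left(V - 1\right) \left(V + V\right) = \left(-1 + V\right) 2 V = 2 V \left(-1 + V\right)$)
$l{\left(s \right)} = s$ ($l{\left(s \right)} = s + 0 = s$)
$l{\left(G{\left(-14 \right)} \right)} - K = 2 \left(-14\right) \left(-1 - 14\right) - 5950 = 2 \left(-14\right) \left(-15\right) - 5950 = 420 - 5950 = -5530$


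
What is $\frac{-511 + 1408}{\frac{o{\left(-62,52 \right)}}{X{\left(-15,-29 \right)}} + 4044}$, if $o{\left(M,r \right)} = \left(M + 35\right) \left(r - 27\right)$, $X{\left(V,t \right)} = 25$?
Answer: $\frac{23}{103} \approx 0.2233$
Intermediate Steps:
$o{\left(M,r \right)} = \left(-27 + r\right) \left(35 + M\right)$ ($o{\left(M,r \right)} = \left(35 + M\right) \left(-27 + r\right) = \left(-27 + r\right) \left(35 + M\right)$)
$\frac{-511 + 1408}{\frac{o{\left(-62,52 \right)}}{X{\left(-15,-29 \right)}} + 4044} = \frac{-511 + 1408}{\frac{-945 - -1674 + 35 \cdot 52 - 3224}{25} + 4044} = \frac{897}{\left(-945 + 1674 + 1820 - 3224\right) \frac{1}{25} + 4044} = \frac{897}{\left(-675\right) \frac{1}{25} + 4044} = \frac{897}{-27 + 4044} = \frac{897}{4017} = 897 \cdot \frac{1}{4017} = \frac{23}{103}$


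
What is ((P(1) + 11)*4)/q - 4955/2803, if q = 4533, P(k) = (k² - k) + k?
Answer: -7442157/4235333 ≈ -1.7572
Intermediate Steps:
P(k) = k²
((P(1) + 11)*4)/q - 4955/2803 = ((1² + 11)*4)/4533 - 4955/2803 = ((1 + 11)*4)*(1/4533) - 4955*1/2803 = (12*4)*(1/4533) - 4955/2803 = 48*(1/4533) - 4955/2803 = 16/1511 - 4955/2803 = -7442157/4235333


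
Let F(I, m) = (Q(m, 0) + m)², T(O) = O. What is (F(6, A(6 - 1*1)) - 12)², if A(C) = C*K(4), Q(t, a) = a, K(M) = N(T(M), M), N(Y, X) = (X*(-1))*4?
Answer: 40806544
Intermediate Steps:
N(Y, X) = -4*X (N(Y, X) = -X*4 = -4*X)
K(M) = -4*M
A(C) = -16*C (A(C) = C*(-4*4) = C*(-16) = -16*C)
F(I, m) = m² (F(I, m) = (0 + m)² = m²)
(F(6, A(6 - 1*1)) - 12)² = ((-16*(6 - 1*1))² - 12)² = ((-16*(6 - 1))² - 12)² = ((-16*5)² - 12)² = ((-80)² - 12)² = (6400 - 12)² = 6388² = 40806544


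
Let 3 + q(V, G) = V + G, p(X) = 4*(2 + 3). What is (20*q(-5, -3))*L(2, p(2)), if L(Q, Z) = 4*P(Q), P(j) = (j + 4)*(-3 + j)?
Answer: 5280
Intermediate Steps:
P(j) = (-3 + j)*(4 + j) (P(j) = (4 + j)*(-3 + j) = (-3 + j)*(4 + j))
p(X) = 20 (p(X) = 4*5 = 20)
L(Q, Z) = -48 + 4*Q + 4*Q**2 (L(Q, Z) = 4*(-12 + Q + Q**2) = -48 + 4*Q + 4*Q**2)
q(V, G) = -3 + G + V (q(V, G) = -3 + (V + G) = -3 + (G + V) = -3 + G + V)
(20*q(-5, -3))*L(2, p(2)) = (20*(-3 - 3 - 5))*(-48 + 4*2 + 4*2**2) = (20*(-11))*(-48 + 8 + 4*4) = -220*(-48 + 8 + 16) = -220*(-24) = 5280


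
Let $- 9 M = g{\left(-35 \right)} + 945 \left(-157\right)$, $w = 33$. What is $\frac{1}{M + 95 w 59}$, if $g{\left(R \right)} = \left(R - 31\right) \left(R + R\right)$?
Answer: $\frac{3}{602810} \approx 4.9767 \cdot 10^{-6}$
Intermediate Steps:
$g{\left(R \right)} = 2 R \left(-31 + R\right)$ ($g{\left(R \right)} = \left(-31 + R\right) 2 R = 2 R \left(-31 + R\right)$)
$M = \frac{47915}{3}$ ($M = - \frac{2 \left(-35\right) \left(-31 - 35\right) + 945 \left(-157\right)}{9} = - \frac{2 \left(-35\right) \left(-66\right) - 148365}{9} = - \frac{4620 - 148365}{9} = \left(- \frac{1}{9}\right) \left(-143745\right) = \frac{47915}{3} \approx 15972.0$)
$\frac{1}{M + 95 w 59} = \frac{1}{\frac{47915}{3} + 95 \cdot 33 \cdot 59} = \frac{1}{\frac{47915}{3} + 3135 \cdot 59} = \frac{1}{\frac{47915}{3} + 184965} = \frac{1}{\frac{602810}{3}} = \frac{3}{602810}$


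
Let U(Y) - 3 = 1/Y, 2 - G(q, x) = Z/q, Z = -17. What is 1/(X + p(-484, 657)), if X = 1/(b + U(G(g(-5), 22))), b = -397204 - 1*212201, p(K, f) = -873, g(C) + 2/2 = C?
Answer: -3047016/2660044973 ≈ -0.0011455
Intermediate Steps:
g(C) = -1 + C
G(q, x) = 2 + 17/q (G(q, x) = 2 - (-17)/q = 2 + 17/q)
U(Y) = 3 + 1/Y
b = -609405 (b = -397204 - 212201 = -609405)
X = -5/3047016 (X = 1/(-609405 + (3 + 1/(2 + 17/(-1 - 5)))) = 1/(-609405 + (3 + 1/(2 + 17/(-6)))) = 1/(-609405 + (3 + 1/(2 + 17*(-1/6)))) = 1/(-609405 + (3 + 1/(2 - 17/6))) = 1/(-609405 + (3 + 1/(-5/6))) = 1/(-609405 + (3 - 6/5)) = 1/(-609405 + 9/5) = 1/(-3047016/5) = -5/3047016 ≈ -1.6410e-6)
1/(X + p(-484, 657)) = 1/(-5/3047016 - 873) = 1/(-2660044973/3047016) = -3047016/2660044973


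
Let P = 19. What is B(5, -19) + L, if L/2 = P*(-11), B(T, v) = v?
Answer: -437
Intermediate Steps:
L = -418 (L = 2*(19*(-11)) = 2*(-209) = -418)
B(5, -19) + L = -19 - 418 = -437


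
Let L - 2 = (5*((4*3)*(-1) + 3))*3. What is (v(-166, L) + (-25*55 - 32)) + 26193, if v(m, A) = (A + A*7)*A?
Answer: 166298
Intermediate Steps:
L = -133 (L = 2 + (5*((4*3)*(-1) + 3))*3 = 2 + (5*(12*(-1) + 3))*3 = 2 + (5*(-12 + 3))*3 = 2 + (5*(-9))*3 = 2 - 45*3 = 2 - 135 = -133)
v(m, A) = 8*A² (v(m, A) = (A + 7*A)*A = (8*A)*A = 8*A²)
(v(-166, L) + (-25*55 - 32)) + 26193 = (8*(-133)² + (-25*55 - 32)) + 26193 = (8*17689 + (-1375 - 32)) + 26193 = (141512 - 1407) + 26193 = 140105 + 26193 = 166298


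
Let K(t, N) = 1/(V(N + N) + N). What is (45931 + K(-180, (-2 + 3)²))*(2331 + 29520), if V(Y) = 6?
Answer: 10240669818/7 ≈ 1.4630e+9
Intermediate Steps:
K(t, N) = 1/(6 + N)
(45931 + K(-180, (-2 + 3)²))*(2331 + 29520) = (45931 + 1/(6 + (-2 + 3)²))*(2331 + 29520) = (45931 + 1/(6 + 1²))*31851 = (45931 + 1/(6 + 1))*31851 = (45931 + 1/7)*31851 = (45931 + ⅐)*31851 = (321518/7)*31851 = 10240669818/7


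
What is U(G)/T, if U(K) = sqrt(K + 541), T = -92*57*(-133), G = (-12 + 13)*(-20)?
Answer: sqrt(521)/697452 ≈ 3.2727e-5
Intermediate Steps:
G = -20 (G = 1*(-20) = -20)
T = 697452 (T = -5244*(-133) = 697452)
U(K) = sqrt(541 + K)
U(G)/T = sqrt(541 - 20)/697452 = sqrt(521)*(1/697452) = sqrt(521)/697452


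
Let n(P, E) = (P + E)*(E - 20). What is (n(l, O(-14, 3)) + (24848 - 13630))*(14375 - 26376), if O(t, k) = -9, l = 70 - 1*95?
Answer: -146460204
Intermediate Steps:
l = -25 (l = 70 - 95 = -25)
n(P, E) = (-20 + E)*(E + P) (n(P, E) = (E + P)*(-20 + E) = (-20 + E)*(E + P))
(n(l, O(-14, 3)) + (24848 - 13630))*(14375 - 26376) = (((-9)**2 - 20*(-9) - 20*(-25) - 9*(-25)) + (24848 - 13630))*(14375 - 26376) = ((81 + 180 + 500 + 225) + 11218)*(-12001) = (986 + 11218)*(-12001) = 12204*(-12001) = -146460204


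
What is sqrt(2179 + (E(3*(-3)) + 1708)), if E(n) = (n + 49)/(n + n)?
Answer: sqrt(34963)/3 ≈ 62.328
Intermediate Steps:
E(n) = (49 + n)/(2*n) (E(n) = (49 + n)/((2*n)) = (49 + n)*(1/(2*n)) = (49 + n)/(2*n))
sqrt(2179 + (E(3*(-3)) + 1708)) = sqrt(2179 + ((49 + 3*(-3))/(2*((3*(-3)))) + 1708)) = sqrt(2179 + ((1/2)*(49 - 9)/(-9) + 1708)) = sqrt(2179 + ((1/2)*(-1/9)*40 + 1708)) = sqrt(2179 + (-20/9 + 1708)) = sqrt(2179 + 15352/9) = sqrt(34963/9) = sqrt(34963)/3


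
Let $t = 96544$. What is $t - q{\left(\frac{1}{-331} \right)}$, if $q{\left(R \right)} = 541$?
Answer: $96003$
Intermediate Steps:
$t - q{\left(\frac{1}{-331} \right)} = 96544 - 541 = 96003$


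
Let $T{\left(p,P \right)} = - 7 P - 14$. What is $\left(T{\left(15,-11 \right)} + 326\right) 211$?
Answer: $82079$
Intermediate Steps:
$T{\left(p,P \right)} = -14 - 7 P$
$\left(T{\left(15,-11 \right)} + 326\right) 211 = \left(\left(-14 - -77\right) + 326\right) 211 = \left(\left(-14 + 77\right) + 326\right) 211 = \left(63 + 326\right) 211 = 389 \cdot 211 = 82079$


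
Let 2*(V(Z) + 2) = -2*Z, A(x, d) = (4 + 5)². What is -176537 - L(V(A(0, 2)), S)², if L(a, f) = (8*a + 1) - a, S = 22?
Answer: -512937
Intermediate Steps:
A(x, d) = 81 (A(x, d) = 9² = 81)
V(Z) = -2 - Z (V(Z) = -2 + (-2*Z)/2 = -2 - Z)
L(a, f) = 1 + 7*a (L(a, f) = (1 + 8*a) - a = 1 + 7*a)
-176537 - L(V(A(0, 2)), S)² = -176537 - (1 + 7*(-2 - 1*81))² = -176537 - (1 + 7*(-2 - 81))² = -176537 - (1 + 7*(-83))² = -176537 - (1 - 581)² = -176537 - 1*(-580)² = -176537 - 1*336400 = -176537 - 336400 = -512937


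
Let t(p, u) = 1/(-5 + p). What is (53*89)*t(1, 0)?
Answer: -4717/4 ≈ -1179.3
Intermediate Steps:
(53*89)*t(1, 0) = (53*89)/(-5 + 1) = 4717/(-4) = 4717*(-¼) = -4717/4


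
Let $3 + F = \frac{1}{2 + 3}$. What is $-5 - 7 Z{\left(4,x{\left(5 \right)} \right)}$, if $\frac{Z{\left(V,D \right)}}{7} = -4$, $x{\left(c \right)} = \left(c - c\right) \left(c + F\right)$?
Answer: $191$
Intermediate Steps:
$F = - \frac{14}{5}$ ($F = -3 + \frac{1}{2 + 3} = -3 + \frac{1}{5} = - \frac{14}{5} \approx -2.8$)
$x{\left(c \right)} = 0$ ($x{\left(c \right)} = \left(c - c\right) \left(c - \frac{14}{5}\right) = 0 \left(- \frac{14}{5} + c\right) = 0$)
$Z{\left(V,D \right)} = -28$ ($Z{\left(V,D \right)} = 7 \left(-4\right) = -28$)
$-5 - 7 Z{\left(4,x{\left(5 \right)} \right)} = -5 - -196 = -5 + 196 = 191$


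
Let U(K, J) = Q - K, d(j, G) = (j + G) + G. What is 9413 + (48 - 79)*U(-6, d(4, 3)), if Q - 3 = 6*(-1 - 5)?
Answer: 10250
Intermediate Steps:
Q = -33 (Q = 3 + 6*(-1 - 5) = 3 + 6*(-6) = 3 - 36 = -33)
d(j, G) = j + 2*G (d(j, G) = (G + j) + G = j + 2*G)
U(K, J) = -33 - K
9413 + (48 - 79)*U(-6, d(4, 3)) = 9413 + (48 - 79)*(-33 - 1*(-6)) = 9413 - 31*(-33 + 6) = 9413 - 31*(-27) = 9413 + 837 = 10250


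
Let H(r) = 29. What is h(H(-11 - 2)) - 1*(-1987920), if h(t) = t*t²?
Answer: 2012309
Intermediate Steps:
h(t) = t³
h(H(-11 - 2)) - 1*(-1987920) = 29³ - 1*(-1987920) = 24389 + 1987920 = 2012309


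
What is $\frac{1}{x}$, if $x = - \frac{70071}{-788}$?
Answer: $\frac{788}{70071} \approx 0.011246$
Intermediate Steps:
$x = \frac{70071}{788}$ ($x = \left(-70071\right) \left(- \frac{1}{788}\right) = \frac{70071}{788} \approx 88.923$)
$\frac{1}{x} = \frac{1}{\frac{70071}{788}} = \frac{788}{70071}$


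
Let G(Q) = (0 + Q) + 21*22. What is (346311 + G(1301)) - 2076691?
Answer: -1728617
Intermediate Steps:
G(Q) = 462 + Q (G(Q) = Q + 462 = 462 + Q)
(346311 + G(1301)) - 2076691 = (346311 + (462 + 1301)) - 2076691 = (346311 + 1763) - 2076691 = 348074 - 2076691 = -1728617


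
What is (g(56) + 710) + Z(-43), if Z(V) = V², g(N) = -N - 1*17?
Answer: 2486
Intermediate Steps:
g(N) = -17 - N (g(N) = -N - 17 = -17 - N)
(g(56) + 710) + Z(-43) = ((-17 - 1*56) + 710) + (-43)² = ((-17 - 56) + 710) + 1849 = (-73 + 710) + 1849 = 637 + 1849 = 2486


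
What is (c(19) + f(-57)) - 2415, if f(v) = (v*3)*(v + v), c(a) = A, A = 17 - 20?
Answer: 17076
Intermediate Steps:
A = -3
c(a) = -3
f(v) = 6*v**2 (f(v) = (3*v)*(2*v) = 6*v**2)
(c(19) + f(-57)) - 2415 = (-3 + 6*(-57)**2) - 2415 = (-3 + 6*3249) - 2415 = (-3 + 19494) - 2415 = 19491 - 2415 = 17076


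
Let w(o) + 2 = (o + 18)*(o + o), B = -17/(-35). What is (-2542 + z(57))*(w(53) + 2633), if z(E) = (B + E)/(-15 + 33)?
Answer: -1160399524/45 ≈ -2.5787e+7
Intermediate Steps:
B = 17/35 (B = -17*(-1/35) = 17/35 ≈ 0.48571)
w(o) = -2 + 2*o*(18 + o) (w(o) = -2 + (o + 18)*(o + o) = -2 + (18 + o)*(2*o) = -2 + 2*o*(18 + o))
z(E) = 17/630 + E/18 (z(E) = (17/35 + E)/(-15 + 33) = (17/35 + E)/18 = (17/35 + E)*(1/18) = 17/630 + E/18)
(-2542 + z(57))*(w(53) + 2633) = (-2542 + (17/630 + (1/18)*57))*((-2 + 2*53² + 36*53) + 2633) = (-2542 + (17/630 + 19/6))*((-2 + 2*2809 + 1908) + 2633) = (-2542 + 1006/315)*((-2 + 5618 + 1908) + 2633) = -799724*(7524 + 2633)/315 = -799724/315*10157 = -1160399524/45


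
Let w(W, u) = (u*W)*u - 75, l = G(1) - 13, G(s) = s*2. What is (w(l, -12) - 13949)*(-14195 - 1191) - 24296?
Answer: 240120392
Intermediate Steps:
G(s) = 2*s
l = -11 (l = 2*1 - 13 = 2 - 13 = -11)
w(W, u) = -75 + W*u**2 (w(W, u) = (W*u)*u - 75 = W*u**2 - 75 = -75 + W*u**2)
(w(l, -12) - 13949)*(-14195 - 1191) - 24296 = ((-75 - 11*(-12)**2) - 13949)*(-14195 - 1191) - 24296 = ((-75 - 11*144) - 13949)*(-15386) - 24296 = ((-75 - 1584) - 13949)*(-15386) - 24296 = (-1659 - 13949)*(-15386) - 24296 = -15608*(-15386) - 24296 = 240144688 - 24296 = 240120392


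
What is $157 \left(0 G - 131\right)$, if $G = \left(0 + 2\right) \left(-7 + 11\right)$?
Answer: $-20567$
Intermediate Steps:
$G = 8$ ($G = 2 \cdot 4 = 8$)
$157 \left(0 G - 131\right) = 157 \left(0 \cdot 8 - 131\right) = 157 \left(0 - 131\right) = 157 \left(-131\right) = -20567$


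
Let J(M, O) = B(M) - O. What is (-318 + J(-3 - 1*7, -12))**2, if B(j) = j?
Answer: 99856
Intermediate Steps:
J(M, O) = M - O
(-318 + J(-3 - 1*7, -12))**2 = (-318 + ((-3 - 1*7) - 1*(-12)))**2 = (-318 + ((-3 - 7) + 12))**2 = (-318 + (-10 + 12))**2 = (-318 + 2)**2 = (-316)**2 = 99856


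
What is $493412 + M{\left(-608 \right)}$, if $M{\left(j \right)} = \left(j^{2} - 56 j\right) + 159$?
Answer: $897283$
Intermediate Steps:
$M{\left(j \right)} = 159 + j^{2} - 56 j$
$493412 + M{\left(-608 \right)} = 493412 + \left(159 + \left(-608\right)^{2} - -34048\right) = 493412 + \left(159 + 369664 + 34048\right) = 493412 + 403871 = 897283$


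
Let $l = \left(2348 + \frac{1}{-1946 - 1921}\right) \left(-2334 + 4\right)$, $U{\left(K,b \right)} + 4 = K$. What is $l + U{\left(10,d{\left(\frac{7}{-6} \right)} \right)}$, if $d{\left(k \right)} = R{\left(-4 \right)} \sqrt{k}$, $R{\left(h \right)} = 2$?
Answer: $- \frac{21155712748}{3867} \approx -5.4708 \cdot 10^{6}$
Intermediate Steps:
$d{\left(k \right)} = 2 \sqrt{k}$
$U{\left(K,b \right)} = -4 + K$
$l = - \frac{21155735950}{3867}$ ($l = \left(2348 + \frac{1}{-3867}\right) \left(-2330\right) = \left(2348 - \frac{1}{3867}\right) \left(-2330\right) = \frac{9079715}{3867} \left(-2330\right) = - \frac{21155735950}{3867} \approx -5.4708 \cdot 10^{6}$)
$l + U{\left(10,d{\left(\frac{7}{-6} \right)} \right)} = - \frac{21155735950}{3867} + \left(-4 + 10\right) = - \frac{21155735950}{3867} + 6 = - \frac{21155712748}{3867}$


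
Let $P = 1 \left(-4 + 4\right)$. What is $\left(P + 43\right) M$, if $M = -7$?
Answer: $-301$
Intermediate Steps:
$P = 0$ ($P = 1 \cdot 0 = 0$)
$\left(P + 43\right) M = \left(0 + 43\right) \left(-7\right) = 43 \left(-7\right) = -301$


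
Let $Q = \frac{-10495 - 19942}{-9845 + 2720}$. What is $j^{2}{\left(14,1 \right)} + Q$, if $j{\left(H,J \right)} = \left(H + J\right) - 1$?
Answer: $\frac{1426937}{7125} \approx 200.27$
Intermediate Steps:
$j{\left(H,J \right)} = -1 + H + J$
$Q = \frac{30437}{7125}$ ($Q = - \frac{30437}{-7125} = \left(-30437\right) \left(- \frac{1}{7125}\right) = \frac{30437}{7125} \approx 4.2719$)
$j^{2}{\left(14,1 \right)} + Q = \left(-1 + 14 + 1\right)^{2} + \frac{30437}{7125} = 14^{2} + \frac{30437}{7125} = 196 + \frac{30437}{7125} = \frac{1426937}{7125}$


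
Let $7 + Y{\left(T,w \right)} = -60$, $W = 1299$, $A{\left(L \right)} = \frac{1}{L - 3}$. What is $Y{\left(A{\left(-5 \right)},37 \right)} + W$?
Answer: $1232$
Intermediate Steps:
$A{\left(L \right)} = \frac{1}{-3 + L}$
$Y{\left(T,w \right)} = -67$ ($Y{\left(T,w \right)} = -7 - 60 = -67$)
$Y{\left(A{\left(-5 \right)},37 \right)} + W = -67 + 1299 = 1232$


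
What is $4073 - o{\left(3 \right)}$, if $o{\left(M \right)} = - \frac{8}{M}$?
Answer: $\frac{12227}{3} \approx 4075.7$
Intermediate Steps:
$4073 - o{\left(3 \right)} = 4073 - - \frac{8}{3} = 4073 + \frac{8}{3} = \frac{12227}{3}$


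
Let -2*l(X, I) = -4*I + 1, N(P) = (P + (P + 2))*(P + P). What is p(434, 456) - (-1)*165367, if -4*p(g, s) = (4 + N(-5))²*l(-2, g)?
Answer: -1364903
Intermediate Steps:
N(P) = 2*P*(2 + 2*P) (N(P) = (P + (2 + P))*(2*P) = (2 + 2*P)*(2*P) = 2*P*(2 + 2*P))
l(X, I) = -½ + 2*I (l(X, I) = -(-4*I + 1)/2 = -(1 - 4*I)/2 = -½ + 2*I)
p(g, s) = 882 - 3528*g (p(g, s) = -(4 + 4*(-5)*(1 - 5))²*(-½ + 2*g)/4 = -(4 + 4*(-5)*(-4))²*(-½ + 2*g)/4 = -(4 + 80)²*(-½ + 2*g)/4 = -84²*(-½ + 2*g)/4 = -1764*(-½ + 2*g) = -(-3528 + 14112*g)/4 = 882 - 3528*g)
p(434, 456) - (-1)*165367 = (882 - 3528*434) - (-1)*165367 = (882 - 1531152) - 1*(-165367) = -1530270 + 165367 = -1364903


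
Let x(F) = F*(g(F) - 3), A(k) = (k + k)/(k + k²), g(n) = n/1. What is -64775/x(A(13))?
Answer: 634795/4 ≈ 1.5870e+5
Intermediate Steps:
g(n) = n (g(n) = n*1 = n)
A(k) = 2*k/(k + k²) (A(k) = (2*k)/(k + k²) = 2*k/(k + k²))
x(F) = F*(-3 + F) (x(F) = F*(F - 3) = F*(-3 + F))
-64775/x(A(13)) = -64775*7/(-3 + 2/(1 + 13)) = -64775*7/(-3 + 2/14) = -64775*7/(-3 + 2*(1/14)) = -64775*7/(-3 + ⅐) = -64775/((⅐)*(-20/7)) = -64775/(-20/49) = -64775*(-49/20) = 634795/4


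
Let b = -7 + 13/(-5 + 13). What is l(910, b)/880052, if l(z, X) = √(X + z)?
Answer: √14474/3520208 ≈ 3.4176e-5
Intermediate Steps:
b = -43/8 (b = -7 + 13/8 = -43/8 ≈ -5.3750)
l(910, b)/880052 = √(-43/8 + 910)/880052 = √(7237/8)*(1/880052) = (√14474/4)*(1/880052) = √14474/3520208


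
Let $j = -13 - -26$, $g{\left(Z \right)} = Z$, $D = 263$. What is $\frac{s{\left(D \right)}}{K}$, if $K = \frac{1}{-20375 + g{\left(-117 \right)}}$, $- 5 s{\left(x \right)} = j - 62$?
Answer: $- \frac{1004108}{5} \approx -2.0082 \cdot 10^{5}$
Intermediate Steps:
$j = 13$ ($j = -13 + 26 = 13$)
$s{\left(x \right)} = \frac{49}{5}$ ($s{\left(x \right)} = - \frac{13 - 62}{5} = \left(- \frac{1}{5}\right) \left(-49\right) = \frac{49}{5}$)
$K = - \frac{1}{20492}$ ($K = \frac{1}{-20375 - 117} = \frac{1}{-20492} = - \frac{1}{20492} \approx -4.88 \cdot 10^{-5}$)
$\frac{s{\left(D \right)}}{K} = \frac{49}{5 \left(- \frac{1}{20492}\right)} = \frac{49}{5} \left(-20492\right) = - \frac{1004108}{5}$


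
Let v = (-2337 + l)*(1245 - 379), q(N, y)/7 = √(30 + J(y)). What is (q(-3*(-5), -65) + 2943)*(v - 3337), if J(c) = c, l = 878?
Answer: -3728283633 - 8867817*I*√35 ≈ -3.7283e+9 - 5.2463e+7*I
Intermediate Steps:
q(N, y) = 7*√(30 + y)
v = -1263494 (v = (-2337 + 878)*(1245 - 379) = -1459*866 = -1263494)
(q(-3*(-5), -65) + 2943)*(v - 3337) = (7*√(30 - 65) + 2943)*(-1263494 - 3337) = (7*√(-35) + 2943)*(-1266831) = (7*(I*√35) + 2943)*(-1266831) = (7*I*√35 + 2943)*(-1266831) = (2943 + 7*I*√35)*(-1266831) = -3728283633 - 8867817*I*√35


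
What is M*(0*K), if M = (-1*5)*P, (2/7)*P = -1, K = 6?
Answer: 0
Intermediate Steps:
P = -7/2 (P = (7/2)*(-1) = -7/2 ≈ -3.5000)
M = 35/2 (M = -1*5*(-7/2) = -5*(-7/2) = 35/2 ≈ 17.500)
M*(0*K) = 35*(0*6)/2 = (35/2)*0 = 0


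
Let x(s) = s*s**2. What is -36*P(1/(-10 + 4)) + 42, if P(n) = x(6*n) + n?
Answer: 84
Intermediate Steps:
x(s) = s**3
P(n) = n + 216*n**3 (P(n) = (6*n)**3 + n = 216*n**3 + n = n + 216*n**3)
-36*P(1/(-10 + 4)) + 42 = -36*(1/(-10 + 4) + 216*(1/(-10 + 4))**3) + 42 = -36*(1/(-6) + 216*(1/(-6))**3) + 42 = -36*(-1/6 + 216*(-1/6)**3) + 42 = -36*(-1/6 + 216*(-1/216)) + 42 = -36*(-1/6 - 1) + 42 = -36*(-7/6) + 42 = 42 + 42 = 84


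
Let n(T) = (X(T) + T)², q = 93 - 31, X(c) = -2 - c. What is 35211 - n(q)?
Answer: 35207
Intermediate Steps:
q = 62
n(T) = 4 (n(T) = ((-2 - T) + T)² = (-2)² = 4)
35211 - n(q) = 35211 - 1*4 = 35211 - 4 = 35207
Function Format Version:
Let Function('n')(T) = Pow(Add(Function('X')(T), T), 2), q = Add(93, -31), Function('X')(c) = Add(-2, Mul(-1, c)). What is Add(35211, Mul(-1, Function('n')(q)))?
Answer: 35207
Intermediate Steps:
q = 62
Function('n')(T) = 4 (Function('n')(T) = Pow(Add(Add(-2, Mul(-1, T)), T), 2) = Pow(-2, 2) = 4)
Add(35211, Mul(-1, Function('n')(q))) = Add(35211, Mul(-1, 4)) = Add(35211, -4) = 35207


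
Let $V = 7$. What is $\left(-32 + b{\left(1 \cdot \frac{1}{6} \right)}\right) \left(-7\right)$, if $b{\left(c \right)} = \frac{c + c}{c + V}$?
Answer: $\frac{9618}{43} \approx 223.67$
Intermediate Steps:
$b{\left(c \right)} = \frac{2 c}{7 + c}$ ($b{\left(c \right)} = \frac{c + c}{c + 7} = \frac{2 c}{7 + c}$)
$\left(-32 + b{\left(1 \cdot \frac{1}{6} \right)}\right) \left(-7\right) = \left(-32 + \frac{2 \cdot 1 \cdot \frac{1}{6}}{7 + 1 \cdot \frac{1}{6}}\right) \left(-7\right) = \left(-32 + 2 \cdot \frac{1}{6} \frac{1}{7 + \frac{1}{6}}\right) \left(-7\right) = \left(-32 + 2 \cdot \frac{1}{6} \frac{1}{\frac{43}{6}}\right) \left(-7\right) = \left(-32 + 2 \cdot \frac{1}{6} \cdot \frac{6}{43}\right) \left(-7\right) = \left(-32 + \frac{2}{43}\right) \left(-7\right) = \left(- \frac{1374}{43}\right) \left(-7\right) = \frac{9618}{43}$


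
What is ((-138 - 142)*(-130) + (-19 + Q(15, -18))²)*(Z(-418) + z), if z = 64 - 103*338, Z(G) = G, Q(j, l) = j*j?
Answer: -2772504448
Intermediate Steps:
Q(j, l) = j²
z = -34750 (z = 64 - 34814 = -34750)
((-138 - 142)*(-130) + (-19 + Q(15, -18))²)*(Z(-418) + z) = ((-138 - 142)*(-130) + (-19 + 15²)²)*(-418 - 34750) = (-280*(-130) + (-19 + 225)²)*(-35168) = (36400 + 206²)*(-35168) = (36400 + 42436)*(-35168) = 78836*(-35168) = -2772504448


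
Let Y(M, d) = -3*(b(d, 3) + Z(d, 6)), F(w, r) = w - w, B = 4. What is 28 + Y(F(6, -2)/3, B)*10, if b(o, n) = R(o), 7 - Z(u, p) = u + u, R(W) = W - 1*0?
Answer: -62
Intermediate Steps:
R(W) = W (R(W) = W + 0 = W)
F(w, r) = 0
Z(u, p) = 7 - 2*u (Z(u, p) = 7 - (u + u) = 7 - 2*u)
b(o, n) = o
Y(M, d) = -21 + 3*d (Y(M, d) = -3*(d + (7 - 2*d)) = -3*(7 - d) = -21 + 3*d)
28 + Y(F(6, -2)/3, B)*10 = 28 + (-21 + 3*4)*10 = 28 + (-21 + 12)*10 = 28 - 9*10 = 28 - 90 = -62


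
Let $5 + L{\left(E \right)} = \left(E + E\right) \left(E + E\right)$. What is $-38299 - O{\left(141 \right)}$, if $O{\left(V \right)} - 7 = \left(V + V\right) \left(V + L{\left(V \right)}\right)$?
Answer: $-22502426$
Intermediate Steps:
$L{\left(E \right)} = -5 + 4 E^{2}$ ($L{\left(E \right)} = -5 + \left(E + E\right) \left(E + E\right) = -5 + 2 E 2 E = -5 + 4 E^{2}$)
$O{\left(V \right)} = 7 + 2 V \left(-5 + V + 4 V^{2}\right)$ ($O{\left(V \right)} = 7 + \left(V + V\right) \left(V + \left(-5 + 4 V^{2}\right)\right) = 7 + 2 V \left(-5 + V + 4 V^{2}\right)$)
$-38299 - O{\left(141 \right)} = -38299 - \left(7 - 1410 + 2 \cdot 141^{2} + 8 \cdot 141^{3}\right) = -38299 - \left(7 - 1410 + 2 \cdot 19881 + 8 \cdot 2803221\right) = -38299 - \left(7 - 1410 + 39762 + 22425768\right) = -38299 - 22464127 = -22502426$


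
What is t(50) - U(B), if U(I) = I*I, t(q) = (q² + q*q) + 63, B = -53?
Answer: 2254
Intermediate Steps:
t(q) = 63 + 2*q² (t(q) = (q² + q²) + 63 = 2*q² + 63 = 63 + 2*q²)
U(I) = I²
t(50) - U(B) = (63 + 2*50²) - 1*(-53)² = (63 + 2*2500) - 1*2809 = (63 + 5000) - 2809 = 5063 - 2809 = 2254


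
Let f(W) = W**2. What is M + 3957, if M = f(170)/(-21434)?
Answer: 42392719/10717 ≈ 3955.7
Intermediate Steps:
M = -14450/10717 (M = 170**2/(-21434) = 28900*(-1/21434) = -14450/10717 ≈ -1.3483)
M + 3957 = -14450/10717 + 3957 = 42392719/10717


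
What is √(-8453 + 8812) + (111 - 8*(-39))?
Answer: 423 + √359 ≈ 441.95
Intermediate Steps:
√(-8453 + 8812) + (111 - 8*(-39)) = √359 + (111 + 312) = √359 + 423 = 423 + √359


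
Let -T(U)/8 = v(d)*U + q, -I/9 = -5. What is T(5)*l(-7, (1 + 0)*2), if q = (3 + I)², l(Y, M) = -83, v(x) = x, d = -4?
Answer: 1516576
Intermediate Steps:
I = 45 (I = -9*(-5) = 45)
q = 2304 (q = (3 + 45)² = 48² = 2304)
T(U) = -18432 + 32*U (T(U) = -8*(-4*U + 2304) = -8*(2304 - 4*U) = -18432 + 32*U)
T(5)*l(-7, (1 + 0)*2) = (-18432 + 32*5)*(-83) = (-18432 + 160)*(-83) = -18272*(-83) = 1516576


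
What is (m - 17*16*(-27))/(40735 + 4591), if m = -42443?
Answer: -35099/45326 ≈ -0.77437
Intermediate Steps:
(m - 17*16*(-27))/(40735 + 4591) = (-42443 - 17*16*(-27))/(40735 + 4591) = (-42443 - 272*(-27))/45326 = (-42443 + 7344)*(1/45326) = -35099*1/45326 = -35099/45326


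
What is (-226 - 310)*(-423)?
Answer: 226728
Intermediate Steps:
(-226 - 310)*(-423) = -536*(-423) = 226728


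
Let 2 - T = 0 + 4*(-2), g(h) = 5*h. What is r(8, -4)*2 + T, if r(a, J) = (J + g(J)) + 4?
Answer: -30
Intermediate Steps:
r(a, J) = 4 + 6*J (r(a, J) = (J + 5*J) + 4 = 6*J + 4 = 4 + 6*J)
T = 10 (T = 2 - (0 + 4*(-2)) = 2 - (0 - 8) = 2 - 1*(-8) = 2 + 8 = 10)
r(8, -4)*2 + T = (4 + 6*(-4))*2 + 10 = (4 - 24)*2 + 10 = -20*2 + 10 = -40 + 10 = -30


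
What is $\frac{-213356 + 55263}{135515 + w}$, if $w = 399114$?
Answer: $- \frac{158093}{534629} \approx -0.29571$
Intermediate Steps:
$\frac{-213356 + 55263}{135515 + w} = \frac{-213356 + 55263}{135515 + 399114} = - \frac{158093}{534629}$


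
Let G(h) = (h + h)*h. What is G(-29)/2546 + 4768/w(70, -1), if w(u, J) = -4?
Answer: -1516575/1273 ≈ -1191.3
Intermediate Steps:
G(h) = 2*h**2 (G(h) = (2*h)*h = 2*h**2)
G(-29)/2546 + 4768/w(70, -1) = (2*(-29)**2)/2546 + 4768/(-4) = (2*841)*(1/2546) + 4768*(-1/4) = 1682*(1/2546) - 1192 = 841/1273 - 1192 = -1516575/1273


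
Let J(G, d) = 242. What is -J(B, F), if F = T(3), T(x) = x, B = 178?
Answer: -242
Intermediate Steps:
F = 3
-J(B, F) = -1*242 = -242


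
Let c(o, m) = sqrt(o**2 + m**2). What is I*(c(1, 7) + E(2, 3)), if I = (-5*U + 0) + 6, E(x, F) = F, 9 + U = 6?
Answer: 63 + 105*sqrt(2) ≈ 211.49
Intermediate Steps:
U = -3 (U = -9 + 6 = -3)
I = 21 (I = (-5*(-3) + 0) + 6 = (15 + 0) + 6 = 15 + 6 = 21)
c(o, m) = sqrt(m**2 + o**2)
I*(c(1, 7) + E(2, 3)) = 21*(sqrt(7**2 + 1**2) + 3) = 21*(sqrt(49 + 1) + 3) = 21*(sqrt(50) + 3) = 21*(5*sqrt(2) + 3) = 21*(3 + 5*sqrt(2)) = 63 + 105*sqrt(2)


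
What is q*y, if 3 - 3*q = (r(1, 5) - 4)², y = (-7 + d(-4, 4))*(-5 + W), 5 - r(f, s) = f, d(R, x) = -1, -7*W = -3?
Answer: 256/7 ≈ 36.571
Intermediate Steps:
W = 3/7 (W = -⅐*(-3) = 3/7 ≈ 0.42857)
r(f, s) = 5 - f
y = 256/7 (y = (-7 - 1)*(-5 + 3/7) = -8*(-32/7) = 256/7 ≈ 36.571)
q = 1 (q = 1 - ((5 - 1*1) - 4)²/3 = 1 - ((5 - 1) - 4)²/3 = 1 - (4 - 4)²/3 = 1 - ⅓*0² = 1 - ⅓*0 = 1 + 0 = 1)
q*y = 1*(256/7) = 256/7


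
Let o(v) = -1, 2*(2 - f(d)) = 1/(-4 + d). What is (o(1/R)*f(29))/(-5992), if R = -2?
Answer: 99/299600 ≈ 0.00033044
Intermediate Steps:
f(d) = 2 - 1/(2*(-4 + d))
(o(1/R)*f(29))/(-5992) = -(-17 + 4*29)/(2*(-4 + 29))/(-5992) = -(-17 + 116)/(2*25)*(-1/5992) = -99/(2*25)*(-1/5992) = -1*99/50*(-1/5992) = -99/50*(-1/5992) = 99/299600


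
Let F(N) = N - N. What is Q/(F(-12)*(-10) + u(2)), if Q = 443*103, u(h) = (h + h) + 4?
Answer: 45629/8 ≈ 5703.6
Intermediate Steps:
u(h) = 4 + 2*h (u(h) = 2*h + 4 = 4 + 2*h)
Q = 45629
F(N) = 0
Q/(F(-12)*(-10) + u(2)) = 45629/(0*(-10) + (4 + 2*2)) = 45629/(0 + (4 + 4)) = 45629/(0 + 8) = 45629/8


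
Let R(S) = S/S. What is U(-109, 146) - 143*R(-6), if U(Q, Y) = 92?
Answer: -51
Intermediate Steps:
R(S) = 1
U(-109, 146) - 143*R(-6) = 92 - 143*1 = 92 - 143 = -51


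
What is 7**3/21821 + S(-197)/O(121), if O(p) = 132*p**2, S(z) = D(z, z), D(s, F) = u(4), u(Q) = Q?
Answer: 165743300/10542881613 ≈ 0.015721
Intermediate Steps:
D(s, F) = 4
S(z) = 4
7**3/21821 + S(-197)/O(121) = 7**3/21821 + 4/((132*121**2)) = 343*(1/21821) + 4/((132*14641)) = 343/21821 + 4/1932612 = 343/21821 + 4*(1/1932612) = 343/21821 + 1/483153 = 165743300/10542881613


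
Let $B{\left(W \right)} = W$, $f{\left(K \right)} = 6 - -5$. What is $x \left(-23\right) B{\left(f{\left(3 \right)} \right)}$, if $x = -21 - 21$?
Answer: $10626$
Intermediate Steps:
$x = -42$ ($x = -21 - 21 = -42$)
$f{\left(K \right)} = 11$ ($f{\left(K \right)} = 6 + 5 = 11$)
$x \left(-23\right) B{\left(f{\left(3 \right)} \right)} = \left(-42\right) \left(-23\right) 11 = 966 \cdot 11 = 10626$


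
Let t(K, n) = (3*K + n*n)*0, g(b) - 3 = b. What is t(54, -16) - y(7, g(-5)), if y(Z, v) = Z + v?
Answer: -5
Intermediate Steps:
g(b) = 3 + b
t(K, n) = 0 (t(K, n) = (3*K + n**2)*0 = (n**2 + 3*K)*0 = 0)
t(54, -16) - y(7, g(-5)) = 0 - (7 + (3 - 5)) = 0 - (7 - 2) = 0 - 1*5 = 0 - 5 = -5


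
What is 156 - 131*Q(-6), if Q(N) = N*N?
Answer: -4560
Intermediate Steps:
Q(N) = N²
156 - 131*Q(-6) = 156 - 131*(-6)² = 156 - 131*36 = 156 - 4716 = -4560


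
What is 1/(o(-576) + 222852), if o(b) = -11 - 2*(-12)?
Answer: 1/222865 ≈ 4.4870e-6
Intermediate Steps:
o(b) = 13 (o(b) = -11 + 24 = 13)
1/(o(-576) + 222852) = 1/(13 + 222852) = 1/222865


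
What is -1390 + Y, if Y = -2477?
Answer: -3867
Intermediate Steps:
-1390 + Y = -1390 - 2477 = -3867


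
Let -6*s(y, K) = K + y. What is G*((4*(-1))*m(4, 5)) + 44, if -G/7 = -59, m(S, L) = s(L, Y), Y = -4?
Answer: 958/3 ≈ 319.33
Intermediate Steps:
s(y, K) = -K/6 - y/6 (s(y, K) = -(K + y)/6 = -K/6 - y/6)
m(S, L) = ⅔ - L/6 (m(S, L) = -⅙*(-4) - L/6 = ⅔ - L/6)
G = 413 (G = -7*(-59) = 413)
G*((4*(-1))*m(4, 5)) + 44 = 413*((4*(-1))*(⅔ - ⅙*5)) + 44 = 413*(-4*(⅔ - ⅚)) + 44 = 413*(-4*(-⅙)) + 44 = 413*(⅔) + 44 = 826/3 + 44 = 958/3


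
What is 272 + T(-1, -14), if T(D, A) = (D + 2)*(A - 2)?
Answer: 256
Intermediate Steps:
T(D, A) = (-2 + A)*(2 + D) (T(D, A) = (2 + D)*(-2 + A) = (-2 + A)*(2 + D))
272 + T(-1, -14) = 272 + (-4 - 2*(-1) + 2*(-14) - 14*(-1)) = 272 + (-4 + 2 - 28 + 14) = 272 - 16 = 256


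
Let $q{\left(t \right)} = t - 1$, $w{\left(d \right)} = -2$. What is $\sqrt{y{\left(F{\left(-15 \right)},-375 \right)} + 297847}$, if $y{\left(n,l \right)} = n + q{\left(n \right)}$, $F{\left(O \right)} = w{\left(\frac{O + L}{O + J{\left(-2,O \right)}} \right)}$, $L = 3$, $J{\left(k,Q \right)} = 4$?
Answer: $\sqrt{297842} \approx 545.75$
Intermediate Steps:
$F{\left(O \right)} = -2$
$q{\left(t \right)} = -1 + t$
$y{\left(n,l \right)} = -1 + 2 n$ ($y{\left(n,l \right)} = n + \left(-1 + n\right) = -1 + 2 n$)
$\sqrt{y{\left(F{\left(-15 \right)},-375 \right)} + 297847} = \sqrt{\left(-1 + 2 \left(-2\right)\right) + 297847} = \sqrt{\left(-1 - 4\right) + 297847} = \sqrt{-5 + 297847} = \sqrt{297842}$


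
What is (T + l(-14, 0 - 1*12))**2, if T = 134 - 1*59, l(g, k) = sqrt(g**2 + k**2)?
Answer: 5965 + 300*sqrt(85) ≈ 8730.9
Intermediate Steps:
T = 75 (T = 134 - 59 = 75)
(T + l(-14, 0 - 1*12))**2 = (75 + sqrt((-14)**2 + (0 - 1*12)**2))**2 = (75 + sqrt(196 + (0 - 12)**2))**2 = (75 + sqrt(196 + (-12)**2))**2 = (75 + sqrt(196 + 144))**2 = (75 + sqrt(340))**2 = (75 + 2*sqrt(85))**2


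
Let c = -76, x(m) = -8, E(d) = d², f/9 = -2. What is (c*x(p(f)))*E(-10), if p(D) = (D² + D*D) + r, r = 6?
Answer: 60800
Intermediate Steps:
f = -18 (f = 9*(-2) = -18)
p(D) = 6 + 2*D² (p(D) = (D² + D*D) + 6 = (D² + D²) + 6 = 2*D² + 6 = 6 + 2*D²)
(c*x(p(f)))*E(-10) = -76*(-8)*(-10)² = 608*100 = 60800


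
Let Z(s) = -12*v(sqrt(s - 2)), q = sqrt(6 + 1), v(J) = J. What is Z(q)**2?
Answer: -288 + 144*sqrt(7) ≈ 92.988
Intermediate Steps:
q = sqrt(7) ≈ 2.6458
Z(s) = -12*sqrt(-2 + s) (Z(s) = -12*sqrt(s - 2) = -12*sqrt(-2 + s))
Z(q)**2 = (-12*sqrt(-2 + sqrt(7)))**2 = -288 + 144*sqrt(7)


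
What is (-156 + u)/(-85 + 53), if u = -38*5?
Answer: 173/16 ≈ 10.813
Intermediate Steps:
u = -190
(-156 + u)/(-85 + 53) = (-156 - 190)/(-85 + 53) = -346/(-32) = -346*(-1/32) = 173/16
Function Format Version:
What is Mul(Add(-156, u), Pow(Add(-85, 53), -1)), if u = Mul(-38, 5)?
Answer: Rational(173, 16) ≈ 10.813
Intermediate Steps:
u = -190
Mul(Add(-156, u), Pow(Add(-85, 53), -1)) = Mul(Add(-156, -190), Pow(Add(-85, 53), -1)) = Mul(-346, Pow(-32, -1)) = Mul(-346, Rational(-1, 32)) = Rational(173, 16)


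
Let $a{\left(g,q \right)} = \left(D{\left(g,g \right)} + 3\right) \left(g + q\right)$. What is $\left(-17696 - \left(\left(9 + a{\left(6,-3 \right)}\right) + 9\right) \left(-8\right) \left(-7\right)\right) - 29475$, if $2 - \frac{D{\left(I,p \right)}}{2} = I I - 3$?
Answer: $-38267$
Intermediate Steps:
$D{\left(I,p \right)} = 10 - 2 I^{2}$ ($D{\left(I,p \right)} = 4 - 2 \left(I I - 3\right) = 4 - 2 \left(I^{2} - 3\right) = 4 - 2 \left(-3 + I^{2}\right) = 4 - \left(-6 + 2 I^{2}\right) = 10 - 2 I^{2}$)
$a{\left(g,q \right)} = \left(13 - 2 g^{2}\right) \left(g + q\right)$ ($a{\left(g,q \right)} = \left(\left(10 - 2 g^{2}\right) + 3\right) \left(g + q\right) = \left(13 - 2 g^{2}\right) \left(g + q\right)$)
$\left(-17696 - \left(\left(9 + a{\left(6,-3 \right)}\right) + 9\right) \left(-8\right) \left(-7\right)\right) - 29475 = \left(-17696 - \left(\left(9 + \left(- 2 \cdot 6^{3} + 13 \cdot 6 + 13 \left(-3\right) - - 6 \cdot 6^{2}\right)\right) + 9\right) \left(-8\right) \left(-7\right)\right) - 29475 = \left(-17696 - \left(\left(9 - \left(393 - 216\right)\right) + 9\right) \left(-8\right) \left(-7\right)\right) - 29475 = \left(-17696 - \left(\left(9 + \left(-432 + 78 - 39 + 216\right)\right) + 9\right) \left(-8\right) \left(-7\right)\right) - 29475 = \left(-17696 - \left(\left(9 - 177\right) + 9\right) \left(-8\right) \left(-7\right)\right) - 29475 = \left(-17696 - \left(-168 + 9\right) \left(-8\right) \left(-7\right)\right) - 29475 = \left(-17696 - \left(-159\right) \left(-8\right) \left(-7\right)\right) - 29475 = \left(-17696 - 1272 \left(-7\right)\right) - 29475 = \left(-17696 - -8904\right) - 29475 = \left(-17696 + 8904\right) - 29475 = -8792 - 29475 = -38267$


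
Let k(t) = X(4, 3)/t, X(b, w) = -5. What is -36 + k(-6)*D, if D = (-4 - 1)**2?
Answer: -91/6 ≈ -15.167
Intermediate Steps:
D = 25 (D = (-5)**2 = 25)
k(t) = -5/t
-36 + k(-6)*D = -36 - 5/(-6)*25 = -36 - 5*(-1/6)*25 = -36 + (5/6)*25 = -36 + 125/6 = -91/6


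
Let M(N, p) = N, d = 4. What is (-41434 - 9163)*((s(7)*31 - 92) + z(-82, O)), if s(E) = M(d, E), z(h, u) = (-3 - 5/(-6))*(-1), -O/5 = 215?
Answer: -10372385/6 ≈ -1.7287e+6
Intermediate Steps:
O = -1075 (O = -5*215 = -1075)
z(h, u) = 13/6 (z(h, u) = (-3 - 5*(-⅙))*(-1) = (-3 + ⅚)*(-1) = -13/6*(-1) = 13/6)
s(E) = 4
(-41434 - 9163)*((s(7)*31 - 92) + z(-82, O)) = (-41434 - 9163)*((4*31 - 92) + 13/6) = -50597*((124 - 92) + 13/6) = -50597*(32 + 13/6) = -50597*205/6 = -10372385/6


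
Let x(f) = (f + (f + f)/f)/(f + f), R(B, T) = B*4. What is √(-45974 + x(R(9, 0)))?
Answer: I*√1655045/6 ≈ 214.41*I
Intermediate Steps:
R(B, T) = 4*B
x(f) = (2 + f)/(2*f) (x(f) = (f + (2*f)/f)/((2*f)) = (f + 2)*(1/(2*f)) = (2 + f)*(1/(2*f)) = (2 + f)/(2*f))
√(-45974 + x(R(9, 0))) = √(-45974 + (2 + 4*9)/(2*((4*9)))) = √(-45974 + (½)*(2 + 36)/36) = √(-45974 + (½)*(1/36)*38) = √(-45974 + 19/36) = √(-1655045/36) = I*√1655045/6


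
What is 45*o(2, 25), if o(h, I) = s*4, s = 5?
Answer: 900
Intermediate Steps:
o(h, I) = 20 (o(h, I) = 5*4 = 20)
45*o(2, 25) = 45*20 = 900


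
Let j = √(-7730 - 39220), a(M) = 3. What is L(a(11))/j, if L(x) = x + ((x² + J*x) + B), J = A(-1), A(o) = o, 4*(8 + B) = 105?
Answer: -109*I*√1878/37560 ≈ -0.12576*I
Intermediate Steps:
B = 73/4 (B = -8 + (¼)*105 = -8 + 105/4 = 73/4 ≈ 18.250)
J = -1
j = 5*I*√1878 (j = √(-46950) = 5*I*√1878 ≈ 216.68*I)
L(x) = 73/4 + x² (L(x) = x + ((x² - x) + 73/4) = x + (73/4 + x² - x) = 73/4 + x²)
L(a(11))/j = (73/4 + 3²)/((5*I*√1878)) = (73/4 + 9)*(-I*√1878/9390) = 109*(-I*√1878/9390)/4 = -109*I*√1878/37560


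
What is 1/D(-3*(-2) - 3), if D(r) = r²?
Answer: ⅑ ≈ 0.11111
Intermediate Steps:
1/D(-3*(-2) - 3) = 1/((-3*(-2) - 3)²) = 1/((6 - 3)²) = 1/(3²) = 1/9 = ⅑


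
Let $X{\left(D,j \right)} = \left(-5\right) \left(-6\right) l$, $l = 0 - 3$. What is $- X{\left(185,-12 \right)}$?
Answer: $90$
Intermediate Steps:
$l = -3$
$X{\left(D,j \right)} = -90$ ($X{\left(D,j \right)} = \left(-5\right) \left(-6\right) \left(-3\right) = 30 \left(-3\right) = -90$)
$- X{\left(185,-12 \right)} = \left(-1\right) \left(-90\right) = 90$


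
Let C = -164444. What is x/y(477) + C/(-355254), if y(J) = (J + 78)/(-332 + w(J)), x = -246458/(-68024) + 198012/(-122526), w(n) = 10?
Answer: -1601195106654409/2282390153497674 ≈ -0.70154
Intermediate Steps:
x = 1393995385/694559052 (x = -246458*(-1/68024) + 198012*(-1/122526) = 123229/34012 - 33002/20421 = 1393995385/694559052 ≈ 2.0070)
y(J) = -39/161 - J/322 (y(J) = (J + 78)/(-332 + 10) = (78 + J)/(-322) = (78 + J)*(-1/322) = -39/161 - J/322)
x/y(477) + C/(-355254) = 1393995385/(694559052*(-39/161 - 1/322*477)) - 164444/(-355254) = 1393995385/(694559052*(-39/161 - 477/322)) - 164444*(-1/355254) = 1393995385/(694559052*(-555/322)) + 82222/177627 = (1393995385/694559052)*(-322/555) + 82222/177627 = -44886651397/38548027386 + 82222/177627 = -1601195106654409/2282390153497674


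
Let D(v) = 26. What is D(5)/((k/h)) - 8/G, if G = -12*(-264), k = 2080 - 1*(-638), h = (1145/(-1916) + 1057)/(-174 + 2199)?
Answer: 11914613/4833385425 ≈ 0.0024651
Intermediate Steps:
h = 674689/1293300 (h = (1145*(-1/1916) + 1057)/2025 = (-1145/1916 + 1057)*(1/2025) = (2024067/1916)*(1/2025) = 674689/1293300 ≈ 0.52168)
k = 2718 (k = 2080 + 638 = 2718)
G = 3168
D(5)/((k/h)) - 8/G = 26/((2718/(674689/1293300))) - 8/3168 = 26/((2718*(1293300/674689))) - 8*1/3168 = 26/(3515189400/674689) - 1/396 = 26*(674689/3515189400) - 1/396 = 8770957/1757594700 - 1/396 = 11914613/4833385425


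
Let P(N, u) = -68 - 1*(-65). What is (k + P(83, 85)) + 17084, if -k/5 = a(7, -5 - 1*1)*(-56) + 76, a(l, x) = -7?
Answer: 14741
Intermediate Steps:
k = -2340 (k = -5*(-7*(-56) + 76) = -5*(392 + 76) = -5*468 = -2340)
P(N, u) = -3 (P(N, u) = -68 + 65 = -3)
(k + P(83, 85)) + 17084 = (-2340 - 3) + 17084 = -2343 + 17084 = 14741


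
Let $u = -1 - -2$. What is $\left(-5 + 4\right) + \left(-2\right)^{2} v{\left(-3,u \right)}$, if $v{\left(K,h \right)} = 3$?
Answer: $11$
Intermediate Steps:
$u = 1$ ($u = -1 + 2 = 1$)
$\left(-5 + 4\right) + \left(-2\right)^{2} v{\left(-3,u \right)} = \left(-5 + 4\right) + \left(-2\right)^{2} \cdot 3 = -1 + 4 \cdot 3 = -1 + 12 = 11$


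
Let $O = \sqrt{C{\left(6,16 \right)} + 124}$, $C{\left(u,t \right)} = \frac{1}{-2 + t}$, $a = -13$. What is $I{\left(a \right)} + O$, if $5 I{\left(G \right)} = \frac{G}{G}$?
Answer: $\frac{1}{5} + \frac{3 \sqrt{2702}}{14} \approx 11.339$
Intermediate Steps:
$I{\left(G \right)} = \frac{1}{5}$ ($I{\left(G \right)} = \frac{G \frac{1}{G}}{5} = \frac{1}{5} \cdot 1 = \frac{1}{5}$)
$O = \frac{3 \sqrt{2702}}{14}$ ($O = \sqrt{\frac{1}{-2 + 16} + 124} = \sqrt{\frac{1}{14} + 124} = \sqrt{\frac{1737}{14}} = \frac{3 \sqrt{2702}}{14} \approx 11.139$)
$I{\left(a \right)} + O = \frac{1}{5} + \frac{3 \sqrt{2702}}{14}$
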